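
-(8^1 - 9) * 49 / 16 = 49 / 16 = 3.06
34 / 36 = 17 / 18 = 0.94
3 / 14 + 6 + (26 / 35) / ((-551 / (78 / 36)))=718717 / 115710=6.21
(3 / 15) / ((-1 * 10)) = -1 / 50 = -0.02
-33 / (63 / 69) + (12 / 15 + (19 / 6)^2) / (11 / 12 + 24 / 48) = -50872 / 1785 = -28.50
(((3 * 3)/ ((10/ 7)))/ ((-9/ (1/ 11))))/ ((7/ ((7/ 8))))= -7/ 880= -0.01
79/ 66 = 1.20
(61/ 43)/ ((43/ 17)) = 1037/ 1849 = 0.56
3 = 3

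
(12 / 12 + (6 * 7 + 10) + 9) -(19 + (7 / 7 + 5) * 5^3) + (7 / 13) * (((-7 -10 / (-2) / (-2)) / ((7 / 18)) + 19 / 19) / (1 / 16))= -11815 / 13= -908.85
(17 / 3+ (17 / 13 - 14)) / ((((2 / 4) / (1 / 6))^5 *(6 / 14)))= -1918 / 28431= -0.07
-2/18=-1/9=-0.11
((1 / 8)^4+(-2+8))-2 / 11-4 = 81931 / 45056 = 1.82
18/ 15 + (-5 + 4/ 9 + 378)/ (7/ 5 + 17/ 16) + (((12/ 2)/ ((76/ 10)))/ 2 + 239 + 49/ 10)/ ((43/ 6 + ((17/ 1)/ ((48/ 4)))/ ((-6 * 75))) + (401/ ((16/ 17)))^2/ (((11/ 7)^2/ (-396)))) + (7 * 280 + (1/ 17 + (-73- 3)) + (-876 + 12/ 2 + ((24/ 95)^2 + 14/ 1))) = 4444004501680928926613141/ 3762995604109428446775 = 1180.98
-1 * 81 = -81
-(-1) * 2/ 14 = 1/ 7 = 0.14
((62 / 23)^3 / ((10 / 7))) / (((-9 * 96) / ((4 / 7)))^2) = 29791 / 4967056080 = 0.00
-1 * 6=-6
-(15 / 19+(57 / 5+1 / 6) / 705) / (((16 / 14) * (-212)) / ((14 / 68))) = 15868307 / 23172278400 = 0.00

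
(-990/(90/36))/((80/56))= -1386/5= -277.20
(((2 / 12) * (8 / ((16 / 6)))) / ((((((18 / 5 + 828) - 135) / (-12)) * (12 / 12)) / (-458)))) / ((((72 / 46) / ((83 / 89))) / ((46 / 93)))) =100547030 / 86486373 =1.16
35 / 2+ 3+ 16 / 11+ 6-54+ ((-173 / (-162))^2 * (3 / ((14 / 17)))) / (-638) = -2035626017 / 78137136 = -26.05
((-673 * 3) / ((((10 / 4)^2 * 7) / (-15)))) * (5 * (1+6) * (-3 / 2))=-36342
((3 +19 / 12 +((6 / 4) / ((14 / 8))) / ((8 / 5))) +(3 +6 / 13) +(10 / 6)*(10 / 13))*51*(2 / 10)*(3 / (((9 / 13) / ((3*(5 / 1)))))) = 91545 / 14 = 6538.93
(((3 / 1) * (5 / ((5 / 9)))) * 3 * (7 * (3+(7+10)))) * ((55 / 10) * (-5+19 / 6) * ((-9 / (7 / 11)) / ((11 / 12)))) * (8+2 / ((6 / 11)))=20582100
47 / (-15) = -47 / 15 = -3.13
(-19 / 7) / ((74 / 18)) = -171 / 259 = -0.66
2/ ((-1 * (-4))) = 1/ 2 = 0.50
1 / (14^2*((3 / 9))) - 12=-2349 / 196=-11.98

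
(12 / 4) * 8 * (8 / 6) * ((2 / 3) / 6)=32 / 9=3.56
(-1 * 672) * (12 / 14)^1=-576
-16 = -16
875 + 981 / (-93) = 864.45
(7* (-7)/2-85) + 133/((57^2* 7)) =-37447/342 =-109.49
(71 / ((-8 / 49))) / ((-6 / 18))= 10437 / 8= 1304.62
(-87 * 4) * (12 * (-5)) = 20880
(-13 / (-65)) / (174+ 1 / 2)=2 / 1745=0.00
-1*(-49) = 49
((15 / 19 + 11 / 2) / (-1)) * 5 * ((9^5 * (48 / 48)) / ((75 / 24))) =-56450844 / 95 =-594219.41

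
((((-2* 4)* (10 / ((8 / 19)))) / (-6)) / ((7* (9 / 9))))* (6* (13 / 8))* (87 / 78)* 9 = 24795 / 56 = 442.77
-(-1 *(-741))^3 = -406869021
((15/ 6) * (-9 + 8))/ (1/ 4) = -10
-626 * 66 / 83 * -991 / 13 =40944156 / 1079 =37946.39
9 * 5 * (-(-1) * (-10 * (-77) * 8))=277200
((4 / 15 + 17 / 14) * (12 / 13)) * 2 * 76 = 94544 / 455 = 207.79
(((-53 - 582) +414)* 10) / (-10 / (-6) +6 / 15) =-33150 / 31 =-1069.35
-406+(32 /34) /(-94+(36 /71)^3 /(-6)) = -116133879198 /286036985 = -406.01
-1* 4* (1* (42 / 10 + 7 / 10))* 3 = -294 / 5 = -58.80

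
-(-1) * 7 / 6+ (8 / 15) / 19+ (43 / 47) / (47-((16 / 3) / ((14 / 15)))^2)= 415823 / 330410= 1.26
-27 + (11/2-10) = -63/2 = -31.50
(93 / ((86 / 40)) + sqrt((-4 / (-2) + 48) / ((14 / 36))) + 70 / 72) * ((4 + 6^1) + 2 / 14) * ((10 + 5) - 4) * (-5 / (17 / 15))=-1336779125 / 61404 - 1757250 * sqrt(7) / 833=-27351.56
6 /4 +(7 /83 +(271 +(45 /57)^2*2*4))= 16633689 /59926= 277.57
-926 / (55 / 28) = -25928 / 55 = -471.42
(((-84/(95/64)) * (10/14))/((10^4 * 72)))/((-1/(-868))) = -1736/35625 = -0.05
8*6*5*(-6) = -1440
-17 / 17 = -1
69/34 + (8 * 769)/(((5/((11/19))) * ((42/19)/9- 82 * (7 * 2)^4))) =30970022553/15262291450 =2.03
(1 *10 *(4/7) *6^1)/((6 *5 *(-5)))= -8/35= -0.23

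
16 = 16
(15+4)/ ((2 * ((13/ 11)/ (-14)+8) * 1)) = 1463/ 1219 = 1.20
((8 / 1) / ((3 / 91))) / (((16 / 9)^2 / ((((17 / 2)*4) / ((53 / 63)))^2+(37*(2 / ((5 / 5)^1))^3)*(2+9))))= 375412.70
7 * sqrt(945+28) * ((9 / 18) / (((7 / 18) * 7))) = 9 * sqrt(973) / 7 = 40.11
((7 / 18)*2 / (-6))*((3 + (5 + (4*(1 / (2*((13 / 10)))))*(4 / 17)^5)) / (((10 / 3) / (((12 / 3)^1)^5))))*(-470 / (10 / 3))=4146224216064 / 92290705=44925.70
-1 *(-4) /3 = 4 /3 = 1.33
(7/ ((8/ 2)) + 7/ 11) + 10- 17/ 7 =3067/ 308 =9.96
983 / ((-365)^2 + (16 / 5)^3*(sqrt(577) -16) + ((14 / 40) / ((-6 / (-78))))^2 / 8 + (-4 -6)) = 33392003511216000 / 4507364420120976521 -8246001664000*sqrt(577) / 4507364420120976521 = 0.01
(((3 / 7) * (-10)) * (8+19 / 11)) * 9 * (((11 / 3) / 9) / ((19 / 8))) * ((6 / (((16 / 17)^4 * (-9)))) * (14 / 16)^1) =44683735 / 933888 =47.85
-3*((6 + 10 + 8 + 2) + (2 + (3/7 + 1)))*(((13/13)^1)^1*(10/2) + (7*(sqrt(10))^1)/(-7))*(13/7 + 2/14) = -6180/7 + 1236*sqrt(10)/7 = -324.49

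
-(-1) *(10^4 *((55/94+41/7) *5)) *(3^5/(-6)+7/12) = -4230168750/329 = -12857655.78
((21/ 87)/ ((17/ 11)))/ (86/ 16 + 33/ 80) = 6160/ 228259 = 0.03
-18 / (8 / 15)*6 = -405 / 2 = -202.50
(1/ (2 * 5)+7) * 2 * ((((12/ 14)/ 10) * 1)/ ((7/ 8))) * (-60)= -20448/ 245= -83.46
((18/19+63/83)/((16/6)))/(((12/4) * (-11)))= -2691/138776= -0.02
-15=-15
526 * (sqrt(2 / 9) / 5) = 49.59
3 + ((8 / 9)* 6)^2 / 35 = 1201 / 315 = 3.81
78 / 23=3.39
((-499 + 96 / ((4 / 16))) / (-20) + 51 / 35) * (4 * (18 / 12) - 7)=-1009 / 140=-7.21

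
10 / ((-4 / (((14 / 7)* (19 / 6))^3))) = -34295 / 54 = -635.09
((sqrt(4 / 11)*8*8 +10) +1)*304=3344 +38912*sqrt(11) / 11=15076.41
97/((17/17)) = 97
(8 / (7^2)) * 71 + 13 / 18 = 10861 / 882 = 12.31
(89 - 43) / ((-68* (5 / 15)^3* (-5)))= 621 / 170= 3.65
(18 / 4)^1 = 9 / 2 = 4.50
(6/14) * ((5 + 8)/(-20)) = -39/140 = -0.28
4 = 4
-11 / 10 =-1.10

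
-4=-4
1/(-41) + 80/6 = 1637/123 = 13.31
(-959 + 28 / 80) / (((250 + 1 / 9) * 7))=-24651 / 45020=-0.55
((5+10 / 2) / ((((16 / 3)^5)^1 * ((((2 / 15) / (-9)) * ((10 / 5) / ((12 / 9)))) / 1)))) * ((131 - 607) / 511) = 929475 / 9568256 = 0.10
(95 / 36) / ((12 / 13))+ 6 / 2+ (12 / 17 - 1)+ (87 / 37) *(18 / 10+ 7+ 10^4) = 31982073227 / 1358640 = 23539.77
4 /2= 2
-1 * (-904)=904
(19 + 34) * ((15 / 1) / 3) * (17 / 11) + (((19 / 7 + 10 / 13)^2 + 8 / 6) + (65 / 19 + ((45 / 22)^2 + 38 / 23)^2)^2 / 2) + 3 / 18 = 103344837398586899139506497 / 91814816981996222546432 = 1125.58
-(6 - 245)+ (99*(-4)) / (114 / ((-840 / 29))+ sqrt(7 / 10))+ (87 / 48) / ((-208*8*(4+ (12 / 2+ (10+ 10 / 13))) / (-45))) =86240*sqrt(70) / 32209+ 136300794029 / 395784192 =366.78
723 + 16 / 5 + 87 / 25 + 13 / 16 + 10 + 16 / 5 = 297477 / 400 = 743.69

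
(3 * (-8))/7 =-24/7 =-3.43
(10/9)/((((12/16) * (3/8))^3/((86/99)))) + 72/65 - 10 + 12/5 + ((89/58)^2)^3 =80279342969536471283/1607261531611919040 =49.95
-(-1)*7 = 7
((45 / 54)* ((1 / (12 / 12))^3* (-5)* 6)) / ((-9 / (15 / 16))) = 125 / 48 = 2.60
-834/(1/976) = -813984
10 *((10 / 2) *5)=250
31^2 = 961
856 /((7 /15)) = 12840 /7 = 1834.29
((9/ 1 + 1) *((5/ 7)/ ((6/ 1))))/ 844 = 25/ 17724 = 0.00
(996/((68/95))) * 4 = 94620/17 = 5565.88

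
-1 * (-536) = 536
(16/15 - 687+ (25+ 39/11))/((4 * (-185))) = 108469/122100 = 0.89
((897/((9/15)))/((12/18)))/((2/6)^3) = 121095/2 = 60547.50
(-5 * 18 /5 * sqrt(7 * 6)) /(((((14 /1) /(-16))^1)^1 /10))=1440 * sqrt(42) /7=1333.18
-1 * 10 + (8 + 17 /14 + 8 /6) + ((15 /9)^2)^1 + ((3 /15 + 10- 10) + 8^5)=32771.53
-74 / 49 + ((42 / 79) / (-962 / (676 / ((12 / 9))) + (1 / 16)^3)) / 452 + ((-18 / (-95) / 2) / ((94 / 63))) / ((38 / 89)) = -250103678969443 / 183614244454340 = -1.36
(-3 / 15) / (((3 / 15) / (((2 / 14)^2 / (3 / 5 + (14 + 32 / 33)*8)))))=-165 / 973091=-0.00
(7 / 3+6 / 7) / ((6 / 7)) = 67 / 18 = 3.72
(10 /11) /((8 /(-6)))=-15 /22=-0.68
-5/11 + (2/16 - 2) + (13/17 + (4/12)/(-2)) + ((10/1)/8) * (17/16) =-14483/35904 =-0.40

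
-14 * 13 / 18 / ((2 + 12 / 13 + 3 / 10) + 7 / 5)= -11830 / 5409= -2.19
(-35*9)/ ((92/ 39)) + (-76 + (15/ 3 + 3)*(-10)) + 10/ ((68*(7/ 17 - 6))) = -506149/ 1748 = -289.56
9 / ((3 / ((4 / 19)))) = 12 / 19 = 0.63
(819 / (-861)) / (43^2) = -39 / 75809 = -0.00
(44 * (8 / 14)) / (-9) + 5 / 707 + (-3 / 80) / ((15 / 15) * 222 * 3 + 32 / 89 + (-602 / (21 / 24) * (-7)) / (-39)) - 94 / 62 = -18277497448727 / 4247837719200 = -4.30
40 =40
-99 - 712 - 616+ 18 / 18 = -1426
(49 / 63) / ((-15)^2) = 7 / 2025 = 0.00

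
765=765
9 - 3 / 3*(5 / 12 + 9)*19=-2039 / 12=-169.92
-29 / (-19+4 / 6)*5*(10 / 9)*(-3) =-290 / 11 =-26.36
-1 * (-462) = 462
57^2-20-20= 3209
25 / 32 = 0.78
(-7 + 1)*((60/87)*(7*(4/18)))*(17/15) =-1904/261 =-7.30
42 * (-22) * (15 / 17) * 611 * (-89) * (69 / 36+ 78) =60232627455 / 17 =3543095732.65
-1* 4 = -4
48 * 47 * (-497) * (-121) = 135669072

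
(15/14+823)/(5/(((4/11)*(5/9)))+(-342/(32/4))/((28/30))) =-46148/1179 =-39.14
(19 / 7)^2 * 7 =361 / 7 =51.57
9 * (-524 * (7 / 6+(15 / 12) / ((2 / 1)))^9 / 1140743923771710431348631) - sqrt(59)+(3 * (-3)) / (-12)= 62783872901767010249958886192520095 / 83711830535689347087731357808328704 - sqrt(59)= -6.93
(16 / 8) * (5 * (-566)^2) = 3203560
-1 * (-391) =391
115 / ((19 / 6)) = 690 / 19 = 36.32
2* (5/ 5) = 2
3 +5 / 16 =53 / 16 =3.31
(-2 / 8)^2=1 / 16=0.06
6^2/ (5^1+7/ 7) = 6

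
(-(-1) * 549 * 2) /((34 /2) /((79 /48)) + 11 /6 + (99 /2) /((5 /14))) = 2602260 /357307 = 7.28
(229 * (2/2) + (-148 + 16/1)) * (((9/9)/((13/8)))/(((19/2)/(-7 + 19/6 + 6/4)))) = -10864/741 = -14.66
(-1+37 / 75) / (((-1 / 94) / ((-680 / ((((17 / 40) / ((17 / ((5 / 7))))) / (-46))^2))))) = -3223606894592 / 15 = -214907126306.13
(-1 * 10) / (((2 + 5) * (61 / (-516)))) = 5160 / 427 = 12.08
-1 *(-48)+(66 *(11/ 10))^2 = 132969/ 25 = 5318.76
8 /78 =4 /39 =0.10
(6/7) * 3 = 18/7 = 2.57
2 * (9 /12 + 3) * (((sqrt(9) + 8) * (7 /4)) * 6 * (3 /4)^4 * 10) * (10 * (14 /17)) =49116375 /2176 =22571.86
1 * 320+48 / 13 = 4208 / 13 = 323.69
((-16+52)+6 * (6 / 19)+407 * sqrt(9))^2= 572118561 / 361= 1584815.96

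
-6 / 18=-1 / 3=-0.33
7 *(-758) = -5306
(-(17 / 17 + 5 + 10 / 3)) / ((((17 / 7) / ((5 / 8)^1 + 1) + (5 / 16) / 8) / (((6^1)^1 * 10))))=-6522880 / 17863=-365.16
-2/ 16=-1/ 8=-0.12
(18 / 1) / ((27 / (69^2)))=3174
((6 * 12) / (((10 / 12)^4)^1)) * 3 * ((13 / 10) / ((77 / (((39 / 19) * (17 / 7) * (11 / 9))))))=134042688 / 2909375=46.07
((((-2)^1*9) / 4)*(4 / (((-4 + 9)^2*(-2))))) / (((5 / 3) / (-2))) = -54 / 125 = -0.43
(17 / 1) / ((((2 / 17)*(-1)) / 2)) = -289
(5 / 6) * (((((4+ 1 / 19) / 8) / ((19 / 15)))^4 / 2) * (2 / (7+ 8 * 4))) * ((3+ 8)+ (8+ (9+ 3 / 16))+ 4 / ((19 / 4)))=8725094629453125 / 549839185002758144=0.02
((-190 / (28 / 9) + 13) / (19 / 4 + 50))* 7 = -1346 / 219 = -6.15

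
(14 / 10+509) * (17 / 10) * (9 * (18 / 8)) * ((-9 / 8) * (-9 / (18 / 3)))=11860101 / 400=29650.25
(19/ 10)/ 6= 19/ 60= 0.32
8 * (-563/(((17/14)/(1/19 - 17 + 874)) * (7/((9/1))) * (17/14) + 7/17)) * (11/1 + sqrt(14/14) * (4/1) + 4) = -5969837897856/28818323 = -207154.24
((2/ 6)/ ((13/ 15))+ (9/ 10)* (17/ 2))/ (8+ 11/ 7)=14623/ 17420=0.84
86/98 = 43/49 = 0.88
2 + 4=6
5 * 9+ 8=53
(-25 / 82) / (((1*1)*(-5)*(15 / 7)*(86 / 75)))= 175 / 7052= 0.02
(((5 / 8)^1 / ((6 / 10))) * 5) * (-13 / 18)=-1625 / 432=-3.76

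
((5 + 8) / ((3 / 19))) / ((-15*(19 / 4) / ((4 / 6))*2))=-52 / 135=-0.39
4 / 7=0.57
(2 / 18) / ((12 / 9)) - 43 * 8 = -4127 / 12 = -343.92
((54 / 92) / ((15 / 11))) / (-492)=-0.00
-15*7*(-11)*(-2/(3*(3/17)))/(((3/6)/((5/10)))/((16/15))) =-41888/9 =-4654.22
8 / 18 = 4 / 9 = 0.44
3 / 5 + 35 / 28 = 37 / 20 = 1.85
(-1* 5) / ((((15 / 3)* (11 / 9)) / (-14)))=126 / 11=11.45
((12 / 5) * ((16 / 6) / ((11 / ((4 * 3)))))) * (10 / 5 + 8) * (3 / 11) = 2304 / 121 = 19.04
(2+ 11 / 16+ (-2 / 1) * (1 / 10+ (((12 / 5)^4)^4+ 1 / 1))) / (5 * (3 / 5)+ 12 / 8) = -1972098364818539479 / 3662109375000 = -538514.33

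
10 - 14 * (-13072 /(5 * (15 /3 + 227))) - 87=11711 /145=80.77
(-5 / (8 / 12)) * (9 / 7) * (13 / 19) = -1755 / 266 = -6.60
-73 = -73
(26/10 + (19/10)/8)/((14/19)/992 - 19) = -133703/895245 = -0.15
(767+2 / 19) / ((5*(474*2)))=2915 / 18012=0.16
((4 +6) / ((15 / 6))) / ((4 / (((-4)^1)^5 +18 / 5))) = -1020.40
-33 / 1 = -33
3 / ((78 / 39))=1.50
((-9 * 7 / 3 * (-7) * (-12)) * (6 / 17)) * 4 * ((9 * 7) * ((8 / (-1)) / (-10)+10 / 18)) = -18077472 / 85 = -212676.14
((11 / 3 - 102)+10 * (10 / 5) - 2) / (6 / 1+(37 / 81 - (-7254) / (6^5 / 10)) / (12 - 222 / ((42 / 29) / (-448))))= -3575414304 / 267049733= -13.39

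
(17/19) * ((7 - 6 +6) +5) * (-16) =-3264/19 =-171.79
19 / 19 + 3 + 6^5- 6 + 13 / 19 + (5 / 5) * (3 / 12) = 590895 / 76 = 7774.93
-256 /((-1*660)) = 64 /165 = 0.39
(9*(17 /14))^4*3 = 1643943843 /38416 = 42793.21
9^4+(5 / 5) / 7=45928 / 7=6561.14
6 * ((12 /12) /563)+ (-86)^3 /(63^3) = -356599246 /140776461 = -2.53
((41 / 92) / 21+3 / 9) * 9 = 2055 / 644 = 3.19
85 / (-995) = -17 / 199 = -0.09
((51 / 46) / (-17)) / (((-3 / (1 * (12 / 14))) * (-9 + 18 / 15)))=-5 / 2093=-0.00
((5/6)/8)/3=5/144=0.03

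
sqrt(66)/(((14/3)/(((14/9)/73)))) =sqrt(66)/219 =0.04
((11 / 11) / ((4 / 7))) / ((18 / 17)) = 119 / 72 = 1.65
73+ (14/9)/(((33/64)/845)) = 778801/297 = 2622.23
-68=-68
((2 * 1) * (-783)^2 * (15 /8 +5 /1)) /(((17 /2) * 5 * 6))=2247993 /68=33058.72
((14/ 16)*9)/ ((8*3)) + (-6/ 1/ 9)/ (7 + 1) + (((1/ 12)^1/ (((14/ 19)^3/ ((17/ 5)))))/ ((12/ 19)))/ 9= 6568127/ 17781120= 0.37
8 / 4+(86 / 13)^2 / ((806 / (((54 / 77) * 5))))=11486938 / 5244239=2.19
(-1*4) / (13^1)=-4 / 13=-0.31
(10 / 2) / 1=5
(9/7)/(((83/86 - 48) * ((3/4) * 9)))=-344/84945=-0.00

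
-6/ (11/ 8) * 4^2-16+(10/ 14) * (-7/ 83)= -78407/ 913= -85.88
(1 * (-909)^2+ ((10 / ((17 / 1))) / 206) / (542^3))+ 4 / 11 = 2533988551551370415 / 3066738114968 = 826281.36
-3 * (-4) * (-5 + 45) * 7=3360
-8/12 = -2/3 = -0.67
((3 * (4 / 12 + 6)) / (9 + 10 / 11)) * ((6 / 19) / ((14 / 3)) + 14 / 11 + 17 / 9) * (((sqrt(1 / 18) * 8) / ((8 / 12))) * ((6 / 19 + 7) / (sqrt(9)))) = 11820560 * sqrt(2) / 391419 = 42.71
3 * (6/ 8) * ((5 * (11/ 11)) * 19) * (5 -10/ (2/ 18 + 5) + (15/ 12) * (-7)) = -448875/ 368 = -1219.77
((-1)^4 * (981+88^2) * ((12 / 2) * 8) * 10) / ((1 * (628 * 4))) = 1667.20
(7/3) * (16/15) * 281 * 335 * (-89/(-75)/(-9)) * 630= -2627345504/135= -19461818.55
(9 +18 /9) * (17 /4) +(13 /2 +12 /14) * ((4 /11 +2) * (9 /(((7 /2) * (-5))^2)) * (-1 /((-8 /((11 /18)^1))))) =401216 /8575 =46.79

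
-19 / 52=-0.37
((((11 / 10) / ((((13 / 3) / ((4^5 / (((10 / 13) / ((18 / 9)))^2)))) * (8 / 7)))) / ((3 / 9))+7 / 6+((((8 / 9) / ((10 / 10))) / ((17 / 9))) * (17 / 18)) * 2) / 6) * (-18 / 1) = -10382993 / 750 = -13843.99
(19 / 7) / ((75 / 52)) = 988 / 525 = 1.88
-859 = -859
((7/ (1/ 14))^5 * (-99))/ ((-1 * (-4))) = -223720397208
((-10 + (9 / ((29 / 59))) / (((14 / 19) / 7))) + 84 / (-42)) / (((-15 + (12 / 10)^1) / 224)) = -1753360 / 667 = -2628.73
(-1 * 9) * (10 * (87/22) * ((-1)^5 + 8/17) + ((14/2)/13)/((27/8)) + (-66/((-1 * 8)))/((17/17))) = 3288751/29172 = 112.74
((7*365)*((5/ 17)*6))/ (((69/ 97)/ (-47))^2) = 531043489550/ 26979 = 19683586.85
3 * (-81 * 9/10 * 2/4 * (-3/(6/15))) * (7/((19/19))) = 45927/8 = 5740.88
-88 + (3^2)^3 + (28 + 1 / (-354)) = 236825 / 354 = 669.00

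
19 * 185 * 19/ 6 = 66785/ 6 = 11130.83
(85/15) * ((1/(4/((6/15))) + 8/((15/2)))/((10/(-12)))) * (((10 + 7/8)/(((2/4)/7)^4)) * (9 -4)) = -16571702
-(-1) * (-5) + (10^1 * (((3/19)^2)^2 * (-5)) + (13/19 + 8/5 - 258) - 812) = -699007222/651605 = -1072.75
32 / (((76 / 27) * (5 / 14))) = 3024 / 95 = 31.83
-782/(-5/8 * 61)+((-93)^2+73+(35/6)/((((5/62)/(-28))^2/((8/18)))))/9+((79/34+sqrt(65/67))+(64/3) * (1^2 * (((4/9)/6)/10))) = sqrt(4355)/67+90005690201/2519910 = 35718.80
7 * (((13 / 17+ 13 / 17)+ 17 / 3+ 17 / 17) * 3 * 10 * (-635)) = -18580100 / 17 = -1092947.06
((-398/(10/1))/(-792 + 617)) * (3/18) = 199/5250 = 0.04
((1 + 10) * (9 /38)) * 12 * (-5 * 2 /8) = -1485 /38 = -39.08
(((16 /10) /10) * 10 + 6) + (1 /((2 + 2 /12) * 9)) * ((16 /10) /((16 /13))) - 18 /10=88 /15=5.87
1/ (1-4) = -1/ 3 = -0.33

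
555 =555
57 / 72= 19 / 24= 0.79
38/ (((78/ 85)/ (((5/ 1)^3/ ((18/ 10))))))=1009375/ 351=2875.71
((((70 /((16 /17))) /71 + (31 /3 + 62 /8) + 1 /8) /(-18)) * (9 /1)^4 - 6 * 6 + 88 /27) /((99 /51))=-919205963 /253044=-3632.59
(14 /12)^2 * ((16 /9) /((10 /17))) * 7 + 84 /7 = 16522 /405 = 40.80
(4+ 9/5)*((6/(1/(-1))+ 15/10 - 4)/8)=-493/80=-6.16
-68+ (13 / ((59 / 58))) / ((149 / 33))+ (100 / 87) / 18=-448145848 / 6883353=-65.11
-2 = -2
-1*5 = -5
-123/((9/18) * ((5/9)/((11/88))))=-55.35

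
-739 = -739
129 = 129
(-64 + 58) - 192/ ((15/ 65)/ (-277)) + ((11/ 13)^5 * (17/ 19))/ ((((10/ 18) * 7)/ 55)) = 11380740860635/ 49381969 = 230463.49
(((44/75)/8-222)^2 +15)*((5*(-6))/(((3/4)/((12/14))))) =-4433980084/2625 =-1689135.27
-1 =-1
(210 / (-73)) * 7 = -1470 / 73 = -20.14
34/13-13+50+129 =2192/13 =168.62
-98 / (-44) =49 / 22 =2.23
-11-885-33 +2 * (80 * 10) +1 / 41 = 27512 / 41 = 671.02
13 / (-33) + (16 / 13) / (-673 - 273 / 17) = -994321 / 2512653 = -0.40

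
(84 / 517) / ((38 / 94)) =84 / 209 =0.40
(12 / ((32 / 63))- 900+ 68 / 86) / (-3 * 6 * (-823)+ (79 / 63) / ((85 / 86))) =-1612931355 / 27291502816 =-0.06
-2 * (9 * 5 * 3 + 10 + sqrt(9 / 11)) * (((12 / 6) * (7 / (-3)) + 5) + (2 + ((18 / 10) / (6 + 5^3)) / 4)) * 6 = -532643 / 131-55101 * sqrt(11) / 7205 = -4091.34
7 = 7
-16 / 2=-8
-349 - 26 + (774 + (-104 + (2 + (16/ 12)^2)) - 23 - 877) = -5411/ 9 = -601.22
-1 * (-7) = 7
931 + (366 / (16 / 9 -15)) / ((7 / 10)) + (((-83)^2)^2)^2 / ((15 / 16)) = 30018550869960277193 / 12495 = 2402445047615868.52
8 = 8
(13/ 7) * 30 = 390/ 7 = 55.71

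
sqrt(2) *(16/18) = 8 *sqrt(2)/9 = 1.26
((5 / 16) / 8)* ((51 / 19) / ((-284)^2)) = 255 / 196155392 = 0.00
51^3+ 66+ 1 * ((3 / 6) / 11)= 2919775 / 22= 132717.05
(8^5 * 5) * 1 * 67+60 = 10977340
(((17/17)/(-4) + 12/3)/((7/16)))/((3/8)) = 160/7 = 22.86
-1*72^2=-5184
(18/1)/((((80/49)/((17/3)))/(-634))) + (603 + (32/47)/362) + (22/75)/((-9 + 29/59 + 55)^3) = -2054509604651715964841/52671430117304700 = -39006.15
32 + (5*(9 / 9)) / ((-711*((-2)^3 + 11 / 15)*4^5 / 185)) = 846500369 / 26452992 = 32.00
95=95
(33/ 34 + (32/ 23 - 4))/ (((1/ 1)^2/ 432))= -707.66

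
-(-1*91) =91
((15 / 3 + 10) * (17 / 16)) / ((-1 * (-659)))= 255 / 10544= 0.02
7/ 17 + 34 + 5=670/ 17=39.41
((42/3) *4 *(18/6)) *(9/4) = 378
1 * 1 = 1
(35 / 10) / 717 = 7 / 1434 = 0.00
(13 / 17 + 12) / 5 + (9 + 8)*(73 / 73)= 1662 / 85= 19.55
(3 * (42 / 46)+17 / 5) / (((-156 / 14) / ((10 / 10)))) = -2471 / 4485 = -0.55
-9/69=-3/23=-0.13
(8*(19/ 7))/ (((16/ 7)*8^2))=19/ 128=0.15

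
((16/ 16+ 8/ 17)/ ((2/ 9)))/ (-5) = -45/ 34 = -1.32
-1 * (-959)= 959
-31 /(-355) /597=31 /211935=0.00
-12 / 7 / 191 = -12 / 1337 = -0.01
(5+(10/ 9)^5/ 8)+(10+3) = 1075382/ 59049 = 18.21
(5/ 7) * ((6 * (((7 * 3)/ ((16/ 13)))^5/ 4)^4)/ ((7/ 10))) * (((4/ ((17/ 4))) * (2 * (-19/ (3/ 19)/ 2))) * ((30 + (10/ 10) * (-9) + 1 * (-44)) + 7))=973876915053479217342130347777177996504127000422225/ 5137934733362173992501248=189546377210632902981955400.00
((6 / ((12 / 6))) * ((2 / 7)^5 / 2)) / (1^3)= 48 / 16807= 0.00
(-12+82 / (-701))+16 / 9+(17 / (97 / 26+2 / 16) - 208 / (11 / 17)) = -9110790322 / 27828999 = -327.38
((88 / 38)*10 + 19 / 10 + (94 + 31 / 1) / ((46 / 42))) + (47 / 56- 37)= 12606459 / 122360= 103.03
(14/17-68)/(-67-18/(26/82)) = 14846/27353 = 0.54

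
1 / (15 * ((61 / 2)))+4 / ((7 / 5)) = 18314 / 6405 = 2.86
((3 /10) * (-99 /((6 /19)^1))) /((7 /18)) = -16929 /70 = -241.84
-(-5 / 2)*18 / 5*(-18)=-162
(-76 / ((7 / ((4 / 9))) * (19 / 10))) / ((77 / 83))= -13280 / 4851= -2.74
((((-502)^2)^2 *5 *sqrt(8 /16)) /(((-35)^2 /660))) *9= 37722573513504 *sqrt(2) /49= 1088730103477.83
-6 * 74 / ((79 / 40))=-17760 / 79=-224.81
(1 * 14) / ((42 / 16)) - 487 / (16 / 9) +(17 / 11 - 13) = -147871 / 528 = -280.06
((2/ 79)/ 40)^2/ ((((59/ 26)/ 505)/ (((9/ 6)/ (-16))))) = -0.00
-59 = -59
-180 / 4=-45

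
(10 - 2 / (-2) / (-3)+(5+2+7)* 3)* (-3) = -155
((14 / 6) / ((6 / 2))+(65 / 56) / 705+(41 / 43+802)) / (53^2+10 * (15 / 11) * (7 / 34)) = 153091193695 / 535579615872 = 0.29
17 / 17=1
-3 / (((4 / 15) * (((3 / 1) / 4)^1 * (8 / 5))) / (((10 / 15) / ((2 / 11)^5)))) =-31455.27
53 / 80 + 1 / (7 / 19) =1891 / 560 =3.38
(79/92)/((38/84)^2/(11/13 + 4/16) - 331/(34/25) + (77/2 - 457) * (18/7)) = -1776789/2729938310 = -0.00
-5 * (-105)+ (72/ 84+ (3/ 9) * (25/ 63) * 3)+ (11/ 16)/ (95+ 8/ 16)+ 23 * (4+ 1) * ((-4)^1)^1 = 6378565/ 96264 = 66.26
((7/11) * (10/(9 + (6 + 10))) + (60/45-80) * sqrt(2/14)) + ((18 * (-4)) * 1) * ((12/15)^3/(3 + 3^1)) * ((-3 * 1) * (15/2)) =38086/275-236 * sqrt(7)/21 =108.76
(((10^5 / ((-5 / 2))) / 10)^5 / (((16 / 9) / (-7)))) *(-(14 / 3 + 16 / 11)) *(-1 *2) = 542976000000000000000 / 11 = 49361454545454545454.55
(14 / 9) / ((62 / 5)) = 0.13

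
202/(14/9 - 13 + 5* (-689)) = -9/154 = -0.06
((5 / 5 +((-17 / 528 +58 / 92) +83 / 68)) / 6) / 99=581941 / 122630112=0.00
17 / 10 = 1.70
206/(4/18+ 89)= 1854/803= 2.31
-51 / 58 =-0.88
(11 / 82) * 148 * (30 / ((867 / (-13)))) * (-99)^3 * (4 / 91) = 31592935440 / 82943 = 380899.36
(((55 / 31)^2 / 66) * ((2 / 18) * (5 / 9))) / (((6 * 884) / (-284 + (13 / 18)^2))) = -126289625 / 802616682816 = -0.00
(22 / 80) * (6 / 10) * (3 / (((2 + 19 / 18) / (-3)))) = -243 / 500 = -0.49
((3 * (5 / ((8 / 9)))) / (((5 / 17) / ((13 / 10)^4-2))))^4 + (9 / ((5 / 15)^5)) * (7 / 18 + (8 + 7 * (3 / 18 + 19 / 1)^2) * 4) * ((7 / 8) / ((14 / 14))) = 1047208812040307318805782001 / 40960000000000000000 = 25566621.39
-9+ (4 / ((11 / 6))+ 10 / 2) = -20 / 11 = -1.82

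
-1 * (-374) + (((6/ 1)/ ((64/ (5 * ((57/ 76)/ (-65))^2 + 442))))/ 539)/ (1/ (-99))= 7767212717/ 21199360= 366.39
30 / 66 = 5 / 11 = 0.45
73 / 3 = 24.33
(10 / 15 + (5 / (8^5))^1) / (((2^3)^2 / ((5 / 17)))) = 327755 / 106954752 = 0.00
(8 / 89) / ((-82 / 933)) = -3732 / 3649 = -1.02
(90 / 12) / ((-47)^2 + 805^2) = 15 / 1300468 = 0.00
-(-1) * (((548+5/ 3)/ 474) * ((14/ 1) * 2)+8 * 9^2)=483814/ 711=680.47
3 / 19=0.16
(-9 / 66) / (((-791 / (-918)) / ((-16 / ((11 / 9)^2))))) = 1784592 / 1052821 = 1.70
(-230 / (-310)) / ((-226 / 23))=-529 / 7006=-0.08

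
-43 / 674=-0.06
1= 1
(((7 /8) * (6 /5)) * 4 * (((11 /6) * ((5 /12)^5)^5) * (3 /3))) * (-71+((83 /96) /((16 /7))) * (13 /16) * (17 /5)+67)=-333311116695404052734375 /46889148404892801250163020529664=-0.00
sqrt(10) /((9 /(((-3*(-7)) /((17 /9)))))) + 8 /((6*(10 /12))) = 5.51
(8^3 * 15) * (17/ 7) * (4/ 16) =32640/ 7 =4662.86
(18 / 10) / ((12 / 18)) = 27 / 10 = 2.70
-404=-404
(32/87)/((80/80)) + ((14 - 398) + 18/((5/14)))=-144956/435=-333.23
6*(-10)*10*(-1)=600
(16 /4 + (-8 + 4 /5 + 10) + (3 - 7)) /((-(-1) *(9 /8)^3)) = 7168 /3645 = 1.97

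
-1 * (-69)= 69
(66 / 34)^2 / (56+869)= 1089 / 267325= 0.00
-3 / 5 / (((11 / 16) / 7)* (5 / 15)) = -18.33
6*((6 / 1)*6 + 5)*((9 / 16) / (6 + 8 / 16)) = 1107 / 52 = 21.29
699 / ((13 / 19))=13281 / 13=1021.62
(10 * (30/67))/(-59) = -0.08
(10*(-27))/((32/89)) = -12015/16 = -750.94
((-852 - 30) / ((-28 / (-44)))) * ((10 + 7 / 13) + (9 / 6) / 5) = -976437 / 65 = -15022.11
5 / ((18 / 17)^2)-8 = -1147 / 324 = -3.54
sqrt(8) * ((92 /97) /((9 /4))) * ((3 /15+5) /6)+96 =9568 * sqrt(2) /13095+96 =97.03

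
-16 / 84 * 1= -4 / 21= -0.19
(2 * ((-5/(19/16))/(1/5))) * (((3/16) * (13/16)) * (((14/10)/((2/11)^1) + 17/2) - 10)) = -39.77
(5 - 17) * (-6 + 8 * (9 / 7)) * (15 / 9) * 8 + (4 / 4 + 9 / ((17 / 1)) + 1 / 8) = -651225 / 952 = -684.06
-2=-2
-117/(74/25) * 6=-8775/37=-237.16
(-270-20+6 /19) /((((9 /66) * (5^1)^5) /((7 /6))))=-423808 /534375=-0.79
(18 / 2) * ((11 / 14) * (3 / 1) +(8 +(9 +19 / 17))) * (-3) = -131571 / 238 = -552.82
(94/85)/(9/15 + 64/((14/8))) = 658/22117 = 0.03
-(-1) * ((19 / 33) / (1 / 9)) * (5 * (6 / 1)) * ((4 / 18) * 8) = 3040 / 11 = 276.36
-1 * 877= -877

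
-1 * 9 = -9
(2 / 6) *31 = 31 / 3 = 10.33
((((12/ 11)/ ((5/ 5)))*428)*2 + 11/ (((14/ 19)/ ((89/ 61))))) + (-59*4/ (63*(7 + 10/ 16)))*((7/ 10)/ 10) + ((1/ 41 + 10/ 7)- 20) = 81201633217/ 86659650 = 937.02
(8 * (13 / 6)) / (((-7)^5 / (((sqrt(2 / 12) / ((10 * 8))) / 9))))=-13 * sqrt(6) / 54454680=-0.00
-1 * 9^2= -81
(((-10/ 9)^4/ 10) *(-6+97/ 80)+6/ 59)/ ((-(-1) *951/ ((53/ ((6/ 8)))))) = -51536458/ 1104393447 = -0.05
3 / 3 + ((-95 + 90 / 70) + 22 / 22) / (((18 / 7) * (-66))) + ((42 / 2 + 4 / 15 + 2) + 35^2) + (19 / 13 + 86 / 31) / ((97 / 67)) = 26444236069 / 21109140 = 1252.74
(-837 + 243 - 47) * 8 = -5128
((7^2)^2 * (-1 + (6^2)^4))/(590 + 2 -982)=-806551123/78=-10340399.01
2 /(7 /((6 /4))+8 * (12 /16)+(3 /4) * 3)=24 /155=0.15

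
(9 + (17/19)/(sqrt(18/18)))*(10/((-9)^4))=1880/124659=0.02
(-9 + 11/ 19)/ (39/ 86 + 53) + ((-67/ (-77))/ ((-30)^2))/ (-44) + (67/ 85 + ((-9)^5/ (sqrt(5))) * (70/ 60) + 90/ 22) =21377185639363/ 4527546685200 - 137781 * sqrt(5)/ 10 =-30804.05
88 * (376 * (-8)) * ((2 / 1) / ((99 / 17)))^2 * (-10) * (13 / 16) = 226021120 / 891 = 253671.29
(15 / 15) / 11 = 1 / 11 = 0.09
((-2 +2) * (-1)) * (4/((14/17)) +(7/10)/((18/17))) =0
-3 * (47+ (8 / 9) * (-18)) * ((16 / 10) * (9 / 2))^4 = -156204288 / 625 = -249926.86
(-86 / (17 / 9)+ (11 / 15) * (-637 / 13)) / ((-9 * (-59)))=-0.15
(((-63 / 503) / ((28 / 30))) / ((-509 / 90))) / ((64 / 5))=30375 / 16385728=0.00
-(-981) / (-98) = -981 / 98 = -10.01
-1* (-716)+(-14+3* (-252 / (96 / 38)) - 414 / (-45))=8239 / 20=411.95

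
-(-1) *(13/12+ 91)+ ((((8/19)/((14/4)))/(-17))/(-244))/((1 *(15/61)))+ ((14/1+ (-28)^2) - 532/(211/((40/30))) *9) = 24611926691/28624260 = 859.83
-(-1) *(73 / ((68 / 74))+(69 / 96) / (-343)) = 14822697 / 186592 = 79.44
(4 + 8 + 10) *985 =21670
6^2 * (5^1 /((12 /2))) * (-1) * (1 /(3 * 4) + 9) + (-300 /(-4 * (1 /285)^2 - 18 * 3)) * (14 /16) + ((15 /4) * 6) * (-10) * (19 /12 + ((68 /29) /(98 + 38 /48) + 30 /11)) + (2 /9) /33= -10120431360025993 /8142864197922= -1242.86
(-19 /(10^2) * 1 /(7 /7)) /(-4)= 19 /400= 0.05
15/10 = 3/2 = 1.50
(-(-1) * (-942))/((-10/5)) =471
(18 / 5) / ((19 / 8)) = 144 / 95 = 1.52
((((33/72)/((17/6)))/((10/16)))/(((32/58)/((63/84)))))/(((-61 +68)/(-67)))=-64119/19040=-3.37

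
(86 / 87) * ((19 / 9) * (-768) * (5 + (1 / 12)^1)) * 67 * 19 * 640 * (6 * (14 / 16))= -9095116943360 / 261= -34847191353.87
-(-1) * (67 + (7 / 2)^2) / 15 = 317 / 60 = 5.28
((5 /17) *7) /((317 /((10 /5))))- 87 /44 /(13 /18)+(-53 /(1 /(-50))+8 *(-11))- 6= 2553.28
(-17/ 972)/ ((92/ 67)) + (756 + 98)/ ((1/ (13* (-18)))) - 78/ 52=-17870269739/ 89424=-199837.51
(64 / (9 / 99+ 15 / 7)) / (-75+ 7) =-308 / 731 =-0.42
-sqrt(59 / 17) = -sqrt(1003) / 17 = -1.86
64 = 64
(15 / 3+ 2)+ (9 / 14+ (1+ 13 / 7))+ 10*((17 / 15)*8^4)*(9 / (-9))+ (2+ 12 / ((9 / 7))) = -92799 / 2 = -46399.50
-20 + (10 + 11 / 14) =-129 / 14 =-9.21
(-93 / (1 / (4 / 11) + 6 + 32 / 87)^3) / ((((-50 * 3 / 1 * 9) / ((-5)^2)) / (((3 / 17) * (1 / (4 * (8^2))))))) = 6804531 / 4344593265512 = 0.00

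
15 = 15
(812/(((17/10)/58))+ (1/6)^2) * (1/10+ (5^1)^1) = 16954577/120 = 141288.14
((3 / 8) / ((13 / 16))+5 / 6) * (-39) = -50.50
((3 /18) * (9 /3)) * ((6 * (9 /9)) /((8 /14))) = 21 /4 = 5.25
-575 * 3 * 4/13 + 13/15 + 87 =-86366/195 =-442.90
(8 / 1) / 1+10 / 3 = 34 / 3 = 11.33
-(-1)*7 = 7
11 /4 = 2.75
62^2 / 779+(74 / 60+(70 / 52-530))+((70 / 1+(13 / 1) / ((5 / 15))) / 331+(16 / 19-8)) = -26614230398 / 50280555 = -529.31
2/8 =1/4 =0.25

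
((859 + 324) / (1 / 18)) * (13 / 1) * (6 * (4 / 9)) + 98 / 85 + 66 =62752028 / 85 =738259.15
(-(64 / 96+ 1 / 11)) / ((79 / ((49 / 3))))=-1225 / 7821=-0.16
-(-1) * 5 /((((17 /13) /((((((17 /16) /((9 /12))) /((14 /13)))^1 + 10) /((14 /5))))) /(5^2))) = 15445625 /39984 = 386.30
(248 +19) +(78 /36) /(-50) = 80087 /300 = 266.96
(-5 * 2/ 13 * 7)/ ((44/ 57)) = -6.98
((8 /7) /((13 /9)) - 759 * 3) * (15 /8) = -3107025 /728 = -4267.89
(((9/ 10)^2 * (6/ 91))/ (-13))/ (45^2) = -3/ 1478750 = -0.00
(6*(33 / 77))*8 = 144 / 7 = 20.57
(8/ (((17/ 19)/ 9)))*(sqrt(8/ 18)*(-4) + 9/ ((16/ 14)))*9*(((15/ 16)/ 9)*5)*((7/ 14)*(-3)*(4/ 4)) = -1603125/ 544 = -2946.92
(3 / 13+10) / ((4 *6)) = 133 / 312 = 0.43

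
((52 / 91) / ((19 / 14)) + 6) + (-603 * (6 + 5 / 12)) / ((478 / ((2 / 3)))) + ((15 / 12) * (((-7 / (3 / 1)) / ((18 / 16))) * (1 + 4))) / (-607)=311373079 / 297689796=1.05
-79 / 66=-1.20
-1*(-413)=413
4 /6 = 2 /3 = 0.67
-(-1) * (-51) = -51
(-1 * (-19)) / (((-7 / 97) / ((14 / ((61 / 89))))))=-328054 / 61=-5377.93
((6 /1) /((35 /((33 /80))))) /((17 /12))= 297 /5950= 0.05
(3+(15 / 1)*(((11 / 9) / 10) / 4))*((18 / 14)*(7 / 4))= 249 / 32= 7.78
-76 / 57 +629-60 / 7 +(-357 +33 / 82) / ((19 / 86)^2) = -5757257 / 861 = -6686.71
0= 0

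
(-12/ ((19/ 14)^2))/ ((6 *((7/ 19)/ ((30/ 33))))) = -560/ 209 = -2.68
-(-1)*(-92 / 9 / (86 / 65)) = -7.73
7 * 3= 21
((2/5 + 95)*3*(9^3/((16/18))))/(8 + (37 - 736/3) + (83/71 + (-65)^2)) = 1999812483/34300120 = 58.30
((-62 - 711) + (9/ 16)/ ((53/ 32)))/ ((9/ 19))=-778069/ 477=-1631.17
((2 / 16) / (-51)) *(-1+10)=-3 / 136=-0.02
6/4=3/2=1.50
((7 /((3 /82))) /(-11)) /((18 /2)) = -574 /297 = -1.93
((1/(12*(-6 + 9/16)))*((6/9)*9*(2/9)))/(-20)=4/3915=0.00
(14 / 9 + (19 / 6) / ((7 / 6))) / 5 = 269 / 315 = 0.85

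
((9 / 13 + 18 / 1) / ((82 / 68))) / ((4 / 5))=20655 / 1066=19.38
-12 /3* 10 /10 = -4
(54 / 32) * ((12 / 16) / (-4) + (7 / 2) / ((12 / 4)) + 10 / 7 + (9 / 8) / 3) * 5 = 42075 / 1792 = 23.48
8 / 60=2 / 15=0.13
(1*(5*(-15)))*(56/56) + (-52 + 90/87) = -3653/29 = -125.97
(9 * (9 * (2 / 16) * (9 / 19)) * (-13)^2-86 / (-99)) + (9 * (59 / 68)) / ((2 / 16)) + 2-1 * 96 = 199503779 / 255816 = 779.87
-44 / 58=-22 / 29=-0.76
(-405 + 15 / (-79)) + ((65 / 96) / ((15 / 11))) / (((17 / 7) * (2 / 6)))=-52161241 / 128928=-404.58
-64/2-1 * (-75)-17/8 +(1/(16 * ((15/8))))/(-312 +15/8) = 12169273/297720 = 40.87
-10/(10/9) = -9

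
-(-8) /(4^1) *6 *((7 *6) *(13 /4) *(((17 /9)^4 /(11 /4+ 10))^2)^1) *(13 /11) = 913751812064 /473513931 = 1929.73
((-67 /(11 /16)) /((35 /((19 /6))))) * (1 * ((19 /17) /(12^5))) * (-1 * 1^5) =24187 /610727040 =0.00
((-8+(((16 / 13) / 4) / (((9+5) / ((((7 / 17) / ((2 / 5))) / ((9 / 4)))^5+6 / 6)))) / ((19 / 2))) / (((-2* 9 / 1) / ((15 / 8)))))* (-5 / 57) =-7245928160695025 / 99153545706217548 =-0.07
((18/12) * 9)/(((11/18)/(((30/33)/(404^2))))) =1215/9874568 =0.00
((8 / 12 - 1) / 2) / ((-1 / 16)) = 8 / 3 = 2.67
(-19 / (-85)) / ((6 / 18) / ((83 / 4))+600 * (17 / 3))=4731 / 71961340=0.00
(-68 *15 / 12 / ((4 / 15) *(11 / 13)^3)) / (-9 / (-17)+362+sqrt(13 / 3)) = -35217828711 / 24265503592+32381583 *sqrt(39) / 24265503592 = -1.44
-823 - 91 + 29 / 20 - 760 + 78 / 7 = -232597 / 140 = -1661.41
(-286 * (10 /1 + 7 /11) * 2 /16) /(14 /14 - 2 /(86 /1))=-21801 /56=-389.30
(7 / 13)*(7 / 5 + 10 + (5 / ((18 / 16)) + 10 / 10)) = 5306 / 585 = 9.07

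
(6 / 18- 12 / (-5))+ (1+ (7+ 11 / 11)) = 11.73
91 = 91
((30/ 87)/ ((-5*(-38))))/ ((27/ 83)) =83/ 14877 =0.01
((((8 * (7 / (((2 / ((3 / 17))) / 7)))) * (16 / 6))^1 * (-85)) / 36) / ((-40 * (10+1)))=49 / 99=0.49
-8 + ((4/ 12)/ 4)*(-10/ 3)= -149/ 18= -8.28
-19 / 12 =-1.58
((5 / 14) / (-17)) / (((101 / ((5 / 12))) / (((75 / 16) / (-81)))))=625 / 124612992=0.00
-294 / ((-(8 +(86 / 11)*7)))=539 / 115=4.69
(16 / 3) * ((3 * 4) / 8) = 8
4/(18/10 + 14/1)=20/79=0.25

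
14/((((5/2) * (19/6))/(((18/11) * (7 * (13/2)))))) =137592/1045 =131.67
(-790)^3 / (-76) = 123259750 / 19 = 6487355.26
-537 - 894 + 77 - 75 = -1429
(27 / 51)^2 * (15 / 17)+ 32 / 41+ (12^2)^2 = 4177121719 / 201433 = 20737.03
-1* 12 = -12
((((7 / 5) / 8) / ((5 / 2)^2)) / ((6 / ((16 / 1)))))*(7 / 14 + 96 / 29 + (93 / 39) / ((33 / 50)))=2585926 / 4665375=0.55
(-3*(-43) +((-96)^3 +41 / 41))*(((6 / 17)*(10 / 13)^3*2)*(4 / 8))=-142109.19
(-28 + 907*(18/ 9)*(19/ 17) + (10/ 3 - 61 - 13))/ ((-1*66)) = -29.22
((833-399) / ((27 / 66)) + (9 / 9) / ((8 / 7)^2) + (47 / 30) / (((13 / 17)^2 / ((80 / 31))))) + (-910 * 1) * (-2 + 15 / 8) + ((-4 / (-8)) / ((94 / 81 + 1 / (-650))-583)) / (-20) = 109296949204833365 / 92442910757184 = 1182.32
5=5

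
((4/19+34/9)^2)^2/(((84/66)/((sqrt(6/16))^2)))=148733980571/1995084189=74.55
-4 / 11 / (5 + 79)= -1 / 231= -0.00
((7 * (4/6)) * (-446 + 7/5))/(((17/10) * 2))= -10374/17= -610.24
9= 9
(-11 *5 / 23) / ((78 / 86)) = -2365 / 897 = -2.64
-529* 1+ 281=-248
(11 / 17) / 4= 11 / 68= 0.16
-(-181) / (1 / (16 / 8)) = 362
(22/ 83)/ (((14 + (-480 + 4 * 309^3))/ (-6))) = -6/ 445234825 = -0.00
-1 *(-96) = 96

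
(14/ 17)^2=196/ 289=0.68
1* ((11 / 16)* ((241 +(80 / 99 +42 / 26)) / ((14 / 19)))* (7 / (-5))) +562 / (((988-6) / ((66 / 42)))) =-10200326069 / 32170320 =-317.07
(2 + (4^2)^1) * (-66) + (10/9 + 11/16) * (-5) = -172367/144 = -1196.99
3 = 3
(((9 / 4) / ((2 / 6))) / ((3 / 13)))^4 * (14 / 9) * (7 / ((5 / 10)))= 1020227481 / 64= 15941054.39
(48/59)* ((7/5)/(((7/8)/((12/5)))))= 4608/1475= 3.12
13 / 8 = 1.62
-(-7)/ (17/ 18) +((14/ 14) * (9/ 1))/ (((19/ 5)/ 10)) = 10044/ 323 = 31.10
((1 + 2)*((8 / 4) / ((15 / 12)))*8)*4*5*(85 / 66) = 10880 / 11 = 989.09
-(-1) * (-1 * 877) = -877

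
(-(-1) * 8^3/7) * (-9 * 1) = -4608/7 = -658.29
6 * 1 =6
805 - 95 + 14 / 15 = 10664 / 15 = 710.93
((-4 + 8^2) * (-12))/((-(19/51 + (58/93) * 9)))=1138320/9463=120.29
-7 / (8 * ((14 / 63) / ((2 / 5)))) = -63 / 40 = -1.58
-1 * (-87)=87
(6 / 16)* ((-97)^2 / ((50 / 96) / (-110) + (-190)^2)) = 3725964 / 38121595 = 0.10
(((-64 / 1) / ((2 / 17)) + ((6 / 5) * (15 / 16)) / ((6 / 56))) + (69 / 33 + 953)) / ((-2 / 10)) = -46375 / 22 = -2107.95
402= 402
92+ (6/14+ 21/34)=22145/238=93.05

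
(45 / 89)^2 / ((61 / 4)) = 8100 / 483181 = 0.02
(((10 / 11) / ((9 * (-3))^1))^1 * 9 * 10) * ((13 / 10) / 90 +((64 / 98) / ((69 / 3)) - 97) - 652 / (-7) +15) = -11345651 / 334719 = -33.90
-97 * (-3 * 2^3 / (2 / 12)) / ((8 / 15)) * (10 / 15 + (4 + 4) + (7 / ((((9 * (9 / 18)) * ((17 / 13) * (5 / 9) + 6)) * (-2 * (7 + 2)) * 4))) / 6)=714488905 / 3148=226965.98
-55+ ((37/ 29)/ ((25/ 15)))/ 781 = -6228364/ 113245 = -55.00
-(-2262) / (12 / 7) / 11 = 2639 / 22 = 119.95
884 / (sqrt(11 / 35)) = 884 * sqrt(385) / 11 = 1576.85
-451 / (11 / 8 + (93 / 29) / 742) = -38818472 / 118721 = -326.97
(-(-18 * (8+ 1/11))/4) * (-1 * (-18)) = 7209/11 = 655.36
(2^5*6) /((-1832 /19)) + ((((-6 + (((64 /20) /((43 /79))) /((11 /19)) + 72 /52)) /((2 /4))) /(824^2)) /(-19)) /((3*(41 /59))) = -2780754051695927 /1396474881807720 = -1.99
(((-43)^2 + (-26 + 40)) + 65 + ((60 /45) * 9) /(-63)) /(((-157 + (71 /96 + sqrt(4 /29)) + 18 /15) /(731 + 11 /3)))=-30814503244572160 /3373643355369 - 4568408883200 * sqrt(29) /1124547785123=-9155.77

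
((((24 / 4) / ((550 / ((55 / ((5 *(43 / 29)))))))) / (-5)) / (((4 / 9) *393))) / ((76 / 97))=-25317 / 214054000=-0.00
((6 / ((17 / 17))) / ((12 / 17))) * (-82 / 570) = -697 / 570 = -1.22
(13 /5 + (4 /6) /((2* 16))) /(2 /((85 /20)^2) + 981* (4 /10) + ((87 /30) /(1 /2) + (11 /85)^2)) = 908905 /138139968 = 0.01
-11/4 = -2.75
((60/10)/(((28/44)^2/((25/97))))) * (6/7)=108900/33271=3.27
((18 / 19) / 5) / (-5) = -18 / 475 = -0.04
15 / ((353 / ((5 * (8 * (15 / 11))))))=9000 / 3883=2.32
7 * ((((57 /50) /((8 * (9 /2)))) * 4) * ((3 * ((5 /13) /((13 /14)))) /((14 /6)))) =399 /845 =0.47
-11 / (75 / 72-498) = 0.02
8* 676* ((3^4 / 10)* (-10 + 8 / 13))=-411091.20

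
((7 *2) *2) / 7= 4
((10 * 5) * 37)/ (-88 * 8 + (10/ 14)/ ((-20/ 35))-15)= -7400/ 2881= -2.57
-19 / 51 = -0.37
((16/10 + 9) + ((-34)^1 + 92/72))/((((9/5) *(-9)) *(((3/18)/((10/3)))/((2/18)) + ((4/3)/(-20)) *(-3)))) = 19910/9477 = 2.10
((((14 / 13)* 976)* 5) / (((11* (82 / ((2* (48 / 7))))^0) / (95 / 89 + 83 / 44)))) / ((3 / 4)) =790257440 / 419991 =1881.61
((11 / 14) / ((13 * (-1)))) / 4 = -11 / 728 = -0.02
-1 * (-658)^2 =-432964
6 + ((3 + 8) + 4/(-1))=13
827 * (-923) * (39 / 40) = -744237.98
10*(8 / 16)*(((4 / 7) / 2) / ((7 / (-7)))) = -10 / 7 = -1.43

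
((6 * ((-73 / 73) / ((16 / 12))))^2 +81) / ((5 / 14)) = 567 / 2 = 283.50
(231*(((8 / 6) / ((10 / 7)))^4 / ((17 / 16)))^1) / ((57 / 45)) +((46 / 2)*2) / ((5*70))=331633889 / 2543625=130.38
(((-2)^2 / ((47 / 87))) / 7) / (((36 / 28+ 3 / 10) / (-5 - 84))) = -103240 / 1739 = -59.37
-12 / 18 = -2 / 3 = -0.67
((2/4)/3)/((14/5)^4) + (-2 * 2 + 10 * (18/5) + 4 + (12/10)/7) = 41689973/1152480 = 36.17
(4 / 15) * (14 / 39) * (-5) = -56 / 117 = -0.48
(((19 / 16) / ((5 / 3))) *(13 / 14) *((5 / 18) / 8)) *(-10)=-1235 / 5376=-0.23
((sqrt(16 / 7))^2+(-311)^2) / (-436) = -677063 / 3052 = -221.84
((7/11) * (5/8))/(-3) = -35/264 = -0.13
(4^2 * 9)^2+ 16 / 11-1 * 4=20733.45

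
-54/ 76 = -27/ 38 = -0.71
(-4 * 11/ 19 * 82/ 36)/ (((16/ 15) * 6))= -2255/ 2736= -0.82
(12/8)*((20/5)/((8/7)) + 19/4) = 99/8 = 12.38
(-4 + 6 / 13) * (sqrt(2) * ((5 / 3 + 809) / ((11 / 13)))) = -111872 * sqrt(2) / 33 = -4794.27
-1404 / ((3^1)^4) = -52 / 3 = -17.33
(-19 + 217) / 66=3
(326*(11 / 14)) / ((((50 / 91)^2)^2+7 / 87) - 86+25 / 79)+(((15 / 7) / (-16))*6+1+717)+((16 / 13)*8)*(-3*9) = 6577516785738773117 / 14670336427783400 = 448.35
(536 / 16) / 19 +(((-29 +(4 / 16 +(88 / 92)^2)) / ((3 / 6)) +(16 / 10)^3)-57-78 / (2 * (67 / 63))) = -12077954121 / 84177125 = -143.48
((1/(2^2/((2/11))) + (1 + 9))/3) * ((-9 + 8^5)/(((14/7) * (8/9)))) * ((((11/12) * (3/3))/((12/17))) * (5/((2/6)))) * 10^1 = 3076889075/256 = 12019097.95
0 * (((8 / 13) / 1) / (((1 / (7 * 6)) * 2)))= 0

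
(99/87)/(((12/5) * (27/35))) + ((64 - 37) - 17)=33245/3132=10.61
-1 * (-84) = 84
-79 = -79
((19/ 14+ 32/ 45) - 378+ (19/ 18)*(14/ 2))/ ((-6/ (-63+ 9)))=-116091/ 35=-3316.89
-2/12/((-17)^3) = 1/29478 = 0.00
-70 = -70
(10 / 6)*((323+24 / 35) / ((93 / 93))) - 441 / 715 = 8090974 / 15015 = 538.86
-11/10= -1.10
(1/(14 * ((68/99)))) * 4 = 99/238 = 0.42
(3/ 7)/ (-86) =-3/ 602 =-0.00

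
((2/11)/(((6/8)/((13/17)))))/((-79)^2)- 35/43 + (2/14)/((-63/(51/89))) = -535239438220/656555715123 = -0.82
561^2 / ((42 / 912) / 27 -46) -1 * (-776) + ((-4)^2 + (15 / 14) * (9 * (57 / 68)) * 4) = -270368017785 / 44928926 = -6017.68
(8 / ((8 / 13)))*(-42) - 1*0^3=-546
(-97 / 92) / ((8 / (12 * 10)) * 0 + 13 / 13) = -97 / 92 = -1.05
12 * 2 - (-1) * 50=74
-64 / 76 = -16 / 19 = -0.84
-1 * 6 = -6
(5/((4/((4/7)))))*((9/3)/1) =15/7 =2.14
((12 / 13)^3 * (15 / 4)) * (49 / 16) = 19845 / 2197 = 9.03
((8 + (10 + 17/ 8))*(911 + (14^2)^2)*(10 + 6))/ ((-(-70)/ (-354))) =-320200434/ 5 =-64040086.80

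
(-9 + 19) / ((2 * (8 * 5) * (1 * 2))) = 1 / 16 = 0.06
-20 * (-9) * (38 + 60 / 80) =6975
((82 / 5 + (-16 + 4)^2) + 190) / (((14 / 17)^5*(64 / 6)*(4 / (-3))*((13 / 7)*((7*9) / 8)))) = -310948683 / 69917120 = -4.45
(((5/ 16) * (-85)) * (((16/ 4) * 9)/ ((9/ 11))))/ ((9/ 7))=-909.03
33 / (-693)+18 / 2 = 188 / 21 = 8.95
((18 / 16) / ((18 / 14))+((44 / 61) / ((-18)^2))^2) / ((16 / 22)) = 1879848685 / 1562462784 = 1.20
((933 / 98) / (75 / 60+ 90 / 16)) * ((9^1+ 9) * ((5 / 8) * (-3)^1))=-25191 / 539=-46.74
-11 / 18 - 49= -893 / 18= -49.61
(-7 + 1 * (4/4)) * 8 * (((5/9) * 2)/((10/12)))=-64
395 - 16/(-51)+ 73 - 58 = 20926/51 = 410.31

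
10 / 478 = 5 / 239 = 0.02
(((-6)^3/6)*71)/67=-2556/67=-38.15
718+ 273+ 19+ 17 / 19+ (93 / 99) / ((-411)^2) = 107067366940 / 105913467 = 1010.89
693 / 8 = 86.62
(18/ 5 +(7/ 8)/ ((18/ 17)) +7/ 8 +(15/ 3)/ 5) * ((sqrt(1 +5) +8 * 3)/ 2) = 4537 * sqrt(6)/ 1440 +4537/ 60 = 83.33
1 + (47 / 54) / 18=1019 / 972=1.05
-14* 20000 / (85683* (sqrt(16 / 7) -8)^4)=-204299375 / 182141836812 -12433750* sqrt(7) / 45535459203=-0.00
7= 7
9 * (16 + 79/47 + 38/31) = 247923/1457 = 170.16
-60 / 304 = -15 / 76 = -0.20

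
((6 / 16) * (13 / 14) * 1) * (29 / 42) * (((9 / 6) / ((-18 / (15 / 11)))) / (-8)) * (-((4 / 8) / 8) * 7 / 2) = -1885 / 2523136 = -0.00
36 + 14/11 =410/11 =37.27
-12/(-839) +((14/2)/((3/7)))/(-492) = -23399/1238364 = -0.02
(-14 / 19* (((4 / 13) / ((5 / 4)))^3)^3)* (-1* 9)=8658654068736 / 393526343919921875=0.00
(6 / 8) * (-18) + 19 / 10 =-58 / 5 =-11.60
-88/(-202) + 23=23.44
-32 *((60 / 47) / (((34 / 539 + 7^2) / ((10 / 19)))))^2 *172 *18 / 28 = -38249164800 / 57642006067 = -0.66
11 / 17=0.65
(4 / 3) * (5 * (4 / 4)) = 20 / 3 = 6.67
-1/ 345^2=-1/ 119025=-0.00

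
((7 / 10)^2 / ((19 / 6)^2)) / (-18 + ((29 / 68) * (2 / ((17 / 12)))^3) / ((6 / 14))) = -4092529 / 1273048450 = -0.00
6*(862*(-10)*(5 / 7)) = -258600 / 7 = -36942.86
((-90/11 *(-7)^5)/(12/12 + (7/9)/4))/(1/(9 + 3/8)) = 510512625/473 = 1079307.88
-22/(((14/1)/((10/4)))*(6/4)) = -55/21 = -2.62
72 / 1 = 72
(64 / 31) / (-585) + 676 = 12259196 / 18135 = 676.00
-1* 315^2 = -99225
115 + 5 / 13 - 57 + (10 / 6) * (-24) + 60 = 1019 / 13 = 78.38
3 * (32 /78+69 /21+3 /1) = 1828 /91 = 20.09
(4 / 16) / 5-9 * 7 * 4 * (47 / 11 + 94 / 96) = -145577 / 110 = -1323.43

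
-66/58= -33/29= -1.14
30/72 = 5/12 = 0.42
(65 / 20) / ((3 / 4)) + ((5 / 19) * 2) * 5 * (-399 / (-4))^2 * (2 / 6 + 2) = 1466429 / 24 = 61101.21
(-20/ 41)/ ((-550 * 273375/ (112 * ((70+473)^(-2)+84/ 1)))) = 5547879008/ 181762798820625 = 0.00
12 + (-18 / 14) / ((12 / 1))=333 / 28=11.89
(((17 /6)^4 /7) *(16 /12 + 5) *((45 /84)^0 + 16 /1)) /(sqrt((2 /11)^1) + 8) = 296750113 /2388204 - 26977283 *sqrt(22) /19105632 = 117.63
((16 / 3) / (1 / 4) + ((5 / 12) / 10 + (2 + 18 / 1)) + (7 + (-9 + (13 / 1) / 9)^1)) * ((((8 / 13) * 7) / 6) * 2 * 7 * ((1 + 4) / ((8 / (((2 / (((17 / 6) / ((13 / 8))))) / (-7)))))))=-102865 / 2448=-42.02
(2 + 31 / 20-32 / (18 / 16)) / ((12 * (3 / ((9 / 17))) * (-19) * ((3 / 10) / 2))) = 4481 / 34884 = 0.13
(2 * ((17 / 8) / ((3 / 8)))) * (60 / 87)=680 / 87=7.82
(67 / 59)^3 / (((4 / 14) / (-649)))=-3326.45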